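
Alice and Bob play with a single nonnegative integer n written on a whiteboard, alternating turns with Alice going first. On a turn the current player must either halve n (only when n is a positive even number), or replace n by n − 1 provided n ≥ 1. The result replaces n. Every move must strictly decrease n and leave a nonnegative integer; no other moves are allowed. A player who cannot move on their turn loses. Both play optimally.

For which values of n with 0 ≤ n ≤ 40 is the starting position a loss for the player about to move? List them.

Use the standard recursion: the mover loses at a terminal position; elsewhere, the mover wins exactly when some move hands the opponent an L position.
n=0: no move → L
n=1: W (go to 0, an L position)
n=2: L (sole option 1(W) is W)
n=3: W (go to 2, an L position)
n=4: W (go to 2, an L position)
n=5: L (sole option 4(W) is W)
n=6: W (go to 5, an L position)
n=7: L (sole option 6(W) is W)
n=8: W (go to 7, an L position)
n=9: L (sole option 8(W) is W)
n=10: W (go to 5, an L position)
n=11: L (sole option 10(W) is W)
n=12: W (go to 11, an L position)
n=13: L (sole option 12(W) is W)
n=14: W (go to 7, an L position)
n=15: L (sole option 14(W) is W)
n=16: W (go to 15, an L position)
n=17: L (sole option 16(W) is W)
n=18: W (go to 9, an L position)
n=19: L (sole option 18(W) is W)
n=20: W (go to 19, an L position)
n=21: L (sole option 20(W) is W)
n=22: W (go to 11, an L position)
n=23: L (sole option 22(W) is W)
n=24: W (go to 23, an L position)
n=25: L (sole option 24(W) is W)
n=26: W (go to 13, an L position)
n=27: L (sole option 26(W) is W)
n=28: W (go to 27, an L position)
n=29: L (sole option 28(W) is W)
n=30: W (go to 15, an L position)
n=31: L (sole option 30(W) is W)
n=32: W (go to 31, an L position)
n=33: L (sole option 32(W) is W)
n=34: W (go to 17, an L position)
n=35: L (sole option 34(W) is W)
n=36: W (go to 35, an L position)
n=37: L (sole option 36(W) is W)
n=38: W (go to 19, an L position)
n=39: L (sole option 38(W) is W)
n=40: W (go to 39, an L position)
Reading off the rows marked L gives the requested list; there are 20 such values of n.

0, 2, 5, 7, 9, 11, 13, 15, 17, 19, 21, 23, 25, 27, 29, 31, 33, 35, 37, 39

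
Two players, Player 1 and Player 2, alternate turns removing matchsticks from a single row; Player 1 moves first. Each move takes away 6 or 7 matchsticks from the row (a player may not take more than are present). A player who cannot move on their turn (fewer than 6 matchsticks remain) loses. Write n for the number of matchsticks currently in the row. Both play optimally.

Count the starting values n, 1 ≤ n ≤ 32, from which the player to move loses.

17

Positions with no move are L. A position that does have a move is losing for the player to move precisely when every available move leads to a winning position for the opponent. Fill in the labels:
n=0: no move → L
n=1: no move → L
n=2: no move → L
n=3: no move → L
n=4: no move → L
n=5: no move → L
n=6: W (go to 0, an L position)
n=7: W (go to 1, an L position)
n=8: W (go to 2, an L position)
n=9: W (go to 3, an L position)
n=10: W (go to 4, an L position)
n=11: W (go to 5, an L position)
n=12: W (go to 5, an L position)
n=13: L (options 7(W), 6(W) are all W)
n=14: L (options 8(W), 7(W) are all W)
n=15: L (options 9(W), 8(W) are all W)
n=16: L (options 10(W), 9(W) are all W)
n=17: L (options 11(W), 10(W) are all W)
n=18: L (options 12(W), 11(W) are all W)
n=19: W (go to 13, an L position)
n=20: W (go to 14, an L position)
n=21: W (go to 15, an L position)
n=22: W (go to 16, an L position)
n=23: W (go to 17, an L position)
n=24: W (go to 18, an L position)
n=25: W (go to 18, an L position)
n=26: L (options 20(W), 19(W) are all W)
n=27: L (options 21(W), 20(W) are all W)
n=28: L (options 22(W), 21(W) are all W)
n=29: L (options 23(W), 22(W) are all W)
n=30: L (options 24(W), 23(W) are all W)
n=31: L (options 25(W), 24(W) are all W)
n=32: W (go to 26, an L position)
L entries with 1 ≤ n ≤ 32 (n=0 is outside the asked range and is not counted): n = 1, 2, 3, 4, 5, 13, 14, 15, 16, 17, 18, 26, 27, 28, 29, 30, 31; that makes 17.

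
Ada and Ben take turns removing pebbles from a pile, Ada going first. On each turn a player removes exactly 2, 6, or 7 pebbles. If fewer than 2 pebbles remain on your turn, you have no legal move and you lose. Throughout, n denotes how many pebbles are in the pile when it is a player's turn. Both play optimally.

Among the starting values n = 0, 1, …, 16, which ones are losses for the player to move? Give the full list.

Use the standard recursion: the mover loses at a terminal position; elsewhere, the mover wins exactly when some move hands the opponent an L position.
n=0: no move → L
n=1: no move → L
n=2: can move to 0, which is L ⇒ W
n=3: can move to 1, which is L ⇒ W
n=4: the only move is to 2(W), a W ⇒ L
n=5: the only move is to 3(W), a W ⇒ L
n=6: can move to 4, which is L ⇒ W
n=7: can move to 5, which is L ⇒ W
n=8: can move to 1, which is L ⇒ W
n=9: moves to 7(W), 3(W), 2(W); every one is W ⇒ L
n=10: can move to 4, which is L ⇒ W
n=11: can move to 9, which is L ⇒ W
n=12: can move to 5, which is L ⇒ W
n=13: moves to 11(W), 7(W), 6(W); every one is W ⇒ L
n=14: moves to 12(W), 8(W), 7(W); every one is W ⇒ L
n=15: can move to 13, which is L ⇒ W
n=16: can move to 14, which is L ⇒ W
Reading off the rows marked L gives the requested list; there are 7 such values of n.

0, 1, 4, 5, 9, 13, 14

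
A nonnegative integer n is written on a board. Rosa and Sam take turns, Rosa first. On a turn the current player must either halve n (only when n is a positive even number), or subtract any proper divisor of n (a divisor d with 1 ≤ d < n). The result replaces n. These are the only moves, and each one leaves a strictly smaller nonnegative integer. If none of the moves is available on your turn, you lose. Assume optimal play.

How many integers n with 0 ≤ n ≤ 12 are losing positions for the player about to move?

Classify positions by backward induction: terminal positions (no move available) are L. From any other position, the mover wins iff some move reaches an L.
n=0: no move → L
n=1: no move → L
n=2: can move to 1, which is L ⇒ W
n=3: the only move is to 2(W), a W ⇒ L
n=4: can move to 3, which is L ⇒ W
n=5: the only move is to 4(W), a W ⇒ L
n=6: can move to 3, which is L ⇒ W
n=7: the only move is to 6(W), a W ⇒ L
n=8: can move to 7, which is L ⇒ W
n=9: moves to 6(W), 8(W); every one is W ⇒ L
n=10: can move to 5, which is L ⇒ W
n=11: the only move is to 10(W), a W ⇒ L
n=12: can move to 9, which is L ⇒ W
L entries with 0 ≤ n ≤ 12: n = 0, 1, 3, 5, 7, 9, 11; that makes 7.

7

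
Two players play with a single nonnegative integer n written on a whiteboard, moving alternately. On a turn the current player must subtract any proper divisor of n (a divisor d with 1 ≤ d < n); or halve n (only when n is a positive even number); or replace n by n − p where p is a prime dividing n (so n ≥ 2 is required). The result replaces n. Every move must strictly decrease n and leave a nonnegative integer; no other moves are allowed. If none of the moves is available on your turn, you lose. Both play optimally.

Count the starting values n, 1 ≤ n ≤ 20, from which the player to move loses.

Compute win/loss labels from the base case upward. A position with no move is L. Any other position is W if it can reach an L in one move, else L.
n=0: no move → L
n=1: no move → L
n=2: →0(L), so W
n=3: →0(L), so W
n=4: →2(W), 3(W) — all W, so L
n=5: →0(L), so W
n=6: →4(L), so W
n=7: →0(L), so W
n=8: →4(L), so W
n=9: →6(W), 8(W) — all W, so L
n=10: →9(L), so W
n=11: →0(L), so W
n=12: →9(L), so W
n=13: →0(L), so W
n=14: →7(W), 12(W), 13(W) — all W, so L
n=15: →14(L), so W
n=16: →14(L), so W
n=17: →0(L), so W
n=18: →9(L), so W
n=19: →0(L), so W
n=20: →10(W), 15(W), 16(W), 18(W), 19(W) — all W, so L
L entries with 1 ≤ n ≤ 20 (n=0 is outside the asked range and is not counted): n = 1, 4, 9, 14, 20; that makes 5.

5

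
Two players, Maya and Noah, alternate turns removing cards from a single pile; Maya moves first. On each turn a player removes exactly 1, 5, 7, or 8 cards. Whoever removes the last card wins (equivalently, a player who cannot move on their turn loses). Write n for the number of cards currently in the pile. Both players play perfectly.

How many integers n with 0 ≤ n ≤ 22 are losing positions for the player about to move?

8

Build the W/L table. Terminal = L. A non-terminal position is W if it has a move to some L; otherwise it is L.
n=0: no move → L
n=1: →0(L), so W
n=2: →1(W) only, which is W, so L
n=3: →2(L), so W
n=4: →3(W) only, which is W, so L
n=5: →4(L), so W
n=6: →5(W), 1(W) — all W, so L
n=7: →6(L), so W
n=8: →0(L), so W
n=9: →4(L), so W
n=10: →2(L), so W
n=11: →6(L), so W
n=12: →4(L), so W
n=13: →6(L), so W
n=14: →6(L), so W
n=15: →14(W), 10(W), 8(W), 7(W) — all W, so L
n=16: →15(L), so W
n=17: →16(W), 12(W), 10(W), 9(W) — all W, so L
n=18: →17(L), so W
n=19: →18(W), 14(W), 12(W), 11(W) — all W, so L
n=20: →19(L), so W
n=21: →20(W), 16(W), 14(W), 13(W) — all W, so L
n=22: →21(L), so W
L entries with 0 ≤ n ≤ 22: n = 0, 2, 4, 6, 15, 17, 19, 21; that makes 8.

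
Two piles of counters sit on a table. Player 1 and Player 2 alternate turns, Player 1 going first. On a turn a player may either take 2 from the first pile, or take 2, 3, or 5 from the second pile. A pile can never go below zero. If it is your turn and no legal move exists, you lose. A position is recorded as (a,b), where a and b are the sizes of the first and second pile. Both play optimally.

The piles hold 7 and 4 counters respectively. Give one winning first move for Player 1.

Move to (7,2).

Use the standard recursion: the mover loses at a terminal position; elsewhere, the mover wins exactly when some move hands the opponent an L position.
No move ever increases a pile, so every position that can arise here has a ≤ 7 and b ≤ 4; it is enough to label the cells with 0 ≤ a ≤ 7 and 0 ≤ b ≤ 4.
Every move lowers a or b (never raises either), so fill the grid row by row in increasing a, and left to right within a row: each cell's successors are then already labelled.
      b=0  b=1  b=2  b=3  b=4
a=0:    L    L    W    W    W
a=1:    L    L    W    W    W
a=2:    W    W    L    L    W
a=3:    W    W    L    L    W
a=4:    L    L    W    W    W
a=5:    L    L    W    W    W
a=6:    W    W    L    L    W
a=7:    W    W    L    L    W
Cells with no legal move (terminal, hence L): (0,0), (0,1), (1,0), (1,1).
The remaining L cells, each justified by listing all of its moves:
(2,2): moves to (0,2)(W), (2,0)(W); every one is W ⇒ L
(2,3): moves to (0,3)(W), (2,1)(W), (2,0)(W); every one is W ⇒ L
(3,2): moves to (1,2)(W), (3,0)(W); every one is W ⇒ L
(3,3): moves to (1,3)(W), (3,1)(W), (3,0)(W); every one is W ⇒ L
(4,0): the only move is to (2,0)(W), a W ⇒ L
(4,1): the only move is to (2,1)(W), a W ⇒ L
(5,0): the only move is to (3,0)(W), a W ⇒ L
(5,1): the only move is to (3,1)(W), a W ⇒ L
(6,2): moves to (4,2)(W), (6,0)(W); every one is W ⇒ L
(6,3): moves to (4,3)(W), (6,1)(W), (6,0)(W); every one is W ⇒ L
(7,2): moves to (5,2)(W), (7,0)(W); every one is W ⇒ L
(7,3): moves to (5,3)(W), (7,1)(W), (7,0)(W); every one is W ⇒ L
Every other cell has at least one move into one of the L cells above, so it is W.
From (7,4), the L positions reachable in one move are: (7,2).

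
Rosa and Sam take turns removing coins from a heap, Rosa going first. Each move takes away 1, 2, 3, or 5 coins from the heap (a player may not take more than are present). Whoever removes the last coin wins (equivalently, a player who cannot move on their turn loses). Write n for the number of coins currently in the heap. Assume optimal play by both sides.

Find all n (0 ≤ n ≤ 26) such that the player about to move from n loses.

0, 4, 8, 12, 16, 20, 24

Classify positions by backward induction: terminal positions (no move available) are L. From any other position, the mover wins iff some move reaches an L.
n=0: no move → L
n=1: →0(L), so W
n=2: →0(L), so W
n=3: →0(L), so W
n=4: →3(W), 2(W), 1(W) — all W, so L
n=5: →4(L), so W
n=6: →4(L), so W
n=7: →4(L), so W
n=8: →7(W), 6(W), 5(W), 3(W) — all W, so L
n=9: →8(L), so W
n=10: →8(L), so W
n=11: →8(L), so W
n=12: →11(W), 10(W), 9(W), 7(W) — all W, so L
n=13: →12(L), so W
n=14: →12(L), so W
n=15: →12(L), so W
n=16: →15(W), 14(W), 13(W), 11(W) — all W, so L
n=17: →16(L), so W
n=18: →16(L), so W
n=19: →16(L), so W
n=20: →19(W), 18(W), 17(W), 15(W) — all W, so L
n=21: →20(L), so W
n=22: →20(L), so W
n=23: →20(L), so W
n=24: →23(W), 22(W), 21(W), 19(W) — all W, so L
n=25: →24(L), so W
n=26: →24(L), so W
The losing starting values of n are exactly the entries labelled L in this table (7 of them).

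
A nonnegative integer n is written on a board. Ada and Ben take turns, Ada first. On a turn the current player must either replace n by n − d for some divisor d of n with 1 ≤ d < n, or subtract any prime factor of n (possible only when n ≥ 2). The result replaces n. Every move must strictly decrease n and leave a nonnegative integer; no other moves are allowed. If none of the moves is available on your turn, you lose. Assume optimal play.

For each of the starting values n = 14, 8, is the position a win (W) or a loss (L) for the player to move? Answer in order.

14: L, 8: W

Work bottom-up. With no move the player to move loses. Otherwise the position is W if at least one move leads to an L position for the opponent, and L if every move leads to a W.
n=0: no move → L
n=1: no move → L
n=2: W (go to 0, an L position)
n=3: W (go to 0, an L position)
n=4: L (options 2(W), 3(W) are all W)
n=5: W (go to 0, an L position)
n=6: W (go to 4, an L position)
n=7: W (go to 0, an L position)
n=8: W (go to 4, an L position)
n=9: L (options 6(W), 8(W) are all W)
n=10: W (go to 9, an L position)
n=11: W (go to 0, an L position)
n=12: W (go to 9, an L position)
n=13: W (go to 0, an L position)
n=14: L (options 7(W), 12(W), 13(W) are all W)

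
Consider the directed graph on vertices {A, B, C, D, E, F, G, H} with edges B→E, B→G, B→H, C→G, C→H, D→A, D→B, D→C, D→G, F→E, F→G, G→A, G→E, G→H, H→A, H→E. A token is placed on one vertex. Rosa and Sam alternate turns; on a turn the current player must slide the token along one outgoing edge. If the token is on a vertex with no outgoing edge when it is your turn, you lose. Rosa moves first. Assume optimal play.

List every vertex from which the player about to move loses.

A, C, E

Compute win/loss labels from the base case upward. A position with no move is L. Any other position is W if it can reach an L in one move, else L.
Every edge goes from a vertex to one that appears earlier in the order A, E, H, G, B, C, F, D, so processing vertices in that order labels each vertex after all of its successors.
A: no outgoing edge → L
E: no outgoing edge → L
H: W (go to E, an L position)
G: W (go to E, an L position)
B: W (go to E, an L position)
C: L (options G(W), H(W) are all W)
F: W (go to E, an L position)
D: W (go to C, an L position)
Reading off the rows marked L gives the requested list; there are 3 such vertices.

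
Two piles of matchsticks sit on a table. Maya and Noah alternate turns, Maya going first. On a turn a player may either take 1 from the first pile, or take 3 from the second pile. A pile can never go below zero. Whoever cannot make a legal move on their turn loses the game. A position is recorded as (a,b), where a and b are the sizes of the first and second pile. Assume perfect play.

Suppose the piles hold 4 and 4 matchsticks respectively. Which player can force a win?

Work bottom-up. With no move the player to move loses. Otherwise the position is W if at least one move leads to an L position for the opponent, and L if every move leads to a W.
No move ever increases a pile, so every position that can arise here has a ≤ 4 and b ≤ 4; it is enough to label the cells with 0 ≤ a ≤ 4 and 0 ≤ b ≤ 4.
Every move lowers a or b (never raises either), so fill the grid row by row in increasing a, and left to right within a row: each cell's successors are then already labelled.
      b=0  b=1  b=2  b=3  b=4
a=0:    L    L    L    W    W
a=1:    W    W    W    L    L
a=2:    L    L    L    W    W
a=3:    W    W    W    L    L
a=4:    L    L    L    W    W
Cells with no legal move (terminal, hence L): (0,0), (0,1), (0,2).
The remaining L cells, each justified by listing all of its moves:
(1,3): →(0,3)(W), (1,0)(W) — all W, so L
(1,4): →(0,4)(W), (1,1)(W) — all W, so L
(2,0): →(1,0)(W) only, which is W, so L
(2,1): →(1,1)(W) only, which is W, so L
(2,2): →(1,2)(W) only, which is W, so L
(3,3): →(2,3)(W), (3,0)(W) — all W, so L
(3,4): →(2,4)(W), (3,1)(W) — all W, so L
(4,0): →(3,0)(W) only, which is W, so L
(4,1): →(3,1)(W) only, which is W, so L
(4,2): →(3,2)(W) only, which is W, so L
Every other cell has at least one move into one of the L cells above, so it is W.
The starting position (4,4) is W: Maya should move to (3,4), handing over an L position.

Maya wins.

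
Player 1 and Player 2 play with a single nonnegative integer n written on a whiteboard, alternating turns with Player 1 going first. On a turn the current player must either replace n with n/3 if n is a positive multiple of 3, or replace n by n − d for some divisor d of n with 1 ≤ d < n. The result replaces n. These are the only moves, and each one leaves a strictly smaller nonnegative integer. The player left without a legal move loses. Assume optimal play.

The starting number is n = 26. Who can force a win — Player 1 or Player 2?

Player 1 wins.

Compute win/loss labels from the base case upward. A position with no move is L. Any other position is W if it can reach an L in one move, else L.
n=0: no move → L
n=1: no move → L
n=2: W (go to 1, an L position)
n=3: W (go to 1, an L position)
n=4: L (options 2(W), 3(W) are all W)
n=5: W (go to 4, an L position)
n=6: W (go to 4, an L position)
n=7: L (sole option 6(W) is W)
n=8: W (go to 4, an L position)
n=9: L (options 3(W), 6(W), 8(W) are all W)
n=10: W (go to 9, an L position)
n=11: L (sole option 10(W) is W)
n=12: W (go to 4, an L position)
n=13: L (sole option 12(W) is W)
n=14: W (go to 7, an L position)
n=15: L (options 5(W), 10(W), 12(W), 14(W) are all W)
n=16: W (go to 15, an L position)
n=17: L (sole option 16(W) is W)
n=18: W (go to 9, an L position)
n=19: L (sole option 18(W) is W)
n=20: W (go to 15, an L position)
n=21: W (go to 7, an L position)
n=22: W (go to 11, an L position)
n=23: L (sole option 22(W) is W)
n=24: W (go to 23, an L position)
n=25: L (options 20(W), 24(W) are all W)
n=26: W (go to 13, an L position)
The starting position 26 is W: Player 1 should move to 13, handing over an L position.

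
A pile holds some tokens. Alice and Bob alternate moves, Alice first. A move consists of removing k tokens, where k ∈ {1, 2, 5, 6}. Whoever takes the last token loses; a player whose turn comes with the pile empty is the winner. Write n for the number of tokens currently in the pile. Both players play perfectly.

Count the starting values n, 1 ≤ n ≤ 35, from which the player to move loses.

Label each position W (a win for the player to move) or L (a loss). A position with no legal move is W; any other position is W exactly when some move reaches an L, and L when every move reaches a W.
n=0: no move; the opponent has just taken the last token and therefore loses → W
n=1: →0(W) only, which is W, so L
n=2: →1(L), so W
n=3: →1(L), so W
n=4: →3(W), 2(W) — all W, so L
n=5: →4(L), so W
n=6: →4(L), so W
n=7: →1(L), so W
n=8: →7(W), 6(W), 3(W), 2(W) — all W, so L
n=9: →8(L), so W
n=10: →8(L), so W
n=11: →10(W), 9(W), 6(W), 5(W) — all W, so L
n=12: →11(L), so W
n=13: →11(L), so W
n=14: →8(L), so W
n=15: →14(W), 13(W), 10(W), 9(W) — all W, so L
n=16: →15(L), so W
n=17: →15(L), so W
n=18: →17(W), 16(W), 13(W), 12(W) — all W, so L
n=19: →18(L), so W
n=20: →18(L), so W
n=21: →15(L), so W
n=22: →21(W), 20(W), 17(W), 16(W) — all W, so L
n=23: →22(L), so W
n=24: →22(L), so W
n=25: →24(W), 23(W), 20(W), 19(W) — all W, so L
n=26: →25(L), so W
n=27: →25(L), so W
n=28: →22(L), so W
n=29: →28(W), 27(W), 24(W), 23(W) — all W, so L
n=30: →29(L), so W
n=31: →29(L), so W
n=32: →31(W), 30(W), 27(W), 26(W) — all W, so L
n=33: →32(L), so W
n=34: →32(L), so W
n=35: →29(L), so W
L entries with 1 ≤ n ≤ 35 (the range starts at n=1): n = 1, 4, 8, 11, 15, 18, 22, 25, 29, 32; that makes 10.

10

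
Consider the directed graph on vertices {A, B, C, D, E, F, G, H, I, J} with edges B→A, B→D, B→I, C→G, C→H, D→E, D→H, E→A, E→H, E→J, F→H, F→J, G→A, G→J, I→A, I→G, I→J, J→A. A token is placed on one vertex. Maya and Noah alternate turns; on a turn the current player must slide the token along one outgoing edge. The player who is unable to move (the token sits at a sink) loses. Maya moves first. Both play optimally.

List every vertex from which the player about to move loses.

A, H

Classify positions by backward induction: terminal positions (no move available) are L. From any other position, the mover wins iff some move reaches an L.
Every edge goes from a vertex to one that appears earlier in the order A, H, J, E, D, G, I, C, F, B, so processing vertices in that order labels each vertex after all of its successors.
A: no outgoing edge → L
H: no outgoing edge → L
J: can move to A, which is L ⇒ W
E: can move to H, which is L ⇒ W
D: can move to H, which is L ⇒ W
G: can move to A, which is L ⇒ W
I: can move to A, which is L ⇒ W
C: can move to H, which is L ⇒ W
F: can move to H, which is L ⇒ W
B: can move to A, which is L ⇒ W
The losing starting vertices are exactly the entries labelled L in this table (2 of them).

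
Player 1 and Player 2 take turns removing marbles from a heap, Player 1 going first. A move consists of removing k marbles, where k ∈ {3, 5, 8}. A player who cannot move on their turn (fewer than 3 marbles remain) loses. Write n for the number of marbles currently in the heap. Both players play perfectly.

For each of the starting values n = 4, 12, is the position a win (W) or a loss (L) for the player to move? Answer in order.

4: W, 12: L

Label each position W (a win for the player to move) or L (a loss). A position with no legal move is L; any other position is W exactly when some move reaches an L, and L when every move reaches a W.
n=0: no move → L
n=1: no move → L
n=2: no move → L
n=3: can move to 0, which is L ⇒ W
n=4: can move to 1, which is L ⇒ W
n=5: can move to 2, which is L ⇒ W
n=6: can move to 1, which is L ⇒ W
n=7: can move to 2, which is L ⇒ W
n=8: can move to 0, which is L ⇒ W
n=9: can move to 1, which is L ⇒ W
n=10: can move to 2, which is L ⇒ W
n=11: moves to 8(W), 6(W), 3(W); every one is W ⇒ L
n=12: moves to 9(W), 7(W), 4(W); every one is W ⇒ L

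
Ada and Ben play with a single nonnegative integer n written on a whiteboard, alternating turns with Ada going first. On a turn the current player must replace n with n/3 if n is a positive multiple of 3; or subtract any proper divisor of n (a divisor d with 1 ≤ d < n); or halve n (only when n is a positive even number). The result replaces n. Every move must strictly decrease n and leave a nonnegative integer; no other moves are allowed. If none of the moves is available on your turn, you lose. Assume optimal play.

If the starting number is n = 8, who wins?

Compute win/loss labels from the base case upward. A position with no move is L. Any other position is W if it can reach an L in one move, else L.
n=0: no move → L
n=1: no move → L
n=2: can move to 1, which is L ⇒ W
n=3: can move to 1, which is L ⇒ W
n=4: moves to 2(W), 3(W); every one is W ⇒ L
n=5: can move to 4, which is L ⇒ W
n=6: can move to 4, which is L ⇒ W
n=7: the only move is to 6(W), a W ⇒ L
n=8: can move to 4, which is L ⇒ W
From 8 Ada can move to 4, reaching an L position.

Ada wins.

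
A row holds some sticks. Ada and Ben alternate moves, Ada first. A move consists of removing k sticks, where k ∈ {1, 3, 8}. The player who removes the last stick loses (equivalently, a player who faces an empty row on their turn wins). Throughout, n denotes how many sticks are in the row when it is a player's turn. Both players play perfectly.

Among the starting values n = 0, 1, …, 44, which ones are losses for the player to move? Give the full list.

Work bottom-up. With no move the player to move wins. Otherwise the position is W if at least one move leads to an L position for the opponent, and L if every move leads to a W.
n=0: no move; the opponent has just taken the last stick and therefore loses → W
n=1: the only move is to 0(W), a W ⇒ L
n=2: can move to 1, which is L ⇒ W
n=3: moves to 2(W), 0(W); every one is W ⇒ L
n=4: can move to 3, which is L ⇒ W
n=5: moves to 4(W), 2(W); every one is W ⇒ L
n=6: can move to 5, which is L ⇒ W
n=7: moves to 6(W), 4(W); every one is W ⇒ L
n=8: can move to 7, which is L ⇒ W
n=9: can move to 1, which is L ⇒ W
n=10: can move to 7, which is L ⇒ W
n=11: can move to 3, which is L ⇒ W
n=12: moves to 11(W), 9(W), 4(W); every one is W ⇒ L
n=13: can move to 12, which is L ⇒ W
n=14: moves to 13(W), 11(W), 6(W); every one is W ⇒ L
n=15: can move to 14, which is L ⇒ W
n=16: moves to 15(W), 13(W), 8(W); every one is W ⇒ L
n=17: can move to 16, which is L ⇒ W
n=18: moves to 17(W), 15(W), 10(W); every one is W ⇒ L
n=19: can move to 18, which is L ⇒ W
n=20: can move to 12, which is L ⇒ W
n=21: can move to 18, which is L ⇒ W
n=22: can move to 14, which is L ⇒ W
n=23: moves to 22(W), 20(W), 15(W); every one is W ⇒ L
n=24: can move to 23, which is L ⇒ W
n=25: moves to 24(W), 22(W), 17(W); every one is W ⇒ L
n=26: can move to 25, which is L ⇒ W
n=27: moves to 26(W), 24(W), 19(W); every one is W ⇒ L
n=28: can move to 27, which is L ⇒ W
n=29: moves to 28(W), 26(W), 21(W); every one is W ⇒ L
n=30: can move to 29, which is L ⇒ W
n=31: can move to 23, which is L ⇒ W
n=32: can move to 29, which is L ⇒ W
n=33: can move to 25, which is L ⇒ W
n=34: moves to 33(W), 31(W), 26(W); every one is W ⇒ L
n=35: can move to 34, which is L ⇒ W
n=36: moves to 35(W), 33(W), 28(W); every one is W ⇒ L
n=37: can move to 36, which is L ⇒ W
n=38: moves to 37(W), 35(W), 30(W); every one is W ⇒ L
n=39: can move to 38, which is L ⇒ W
n=40: moves to 39(W), 37(W), 32(W); every one is W ⇒ L
n=41: can move to 40, which is L ⇒ W
n=42: can move to 34, which is L ⇒ W
n=43: can move to 40, which is L ⇒ W
n=44: can move to 36, which is L ⇒ W
Reading off the rows marked L gives the requested list; there are 16 such values of n.

1, 3, 5, 7, 12, 14, 16, 18, 23, 25, 27, 29, 34, 36, 38, 40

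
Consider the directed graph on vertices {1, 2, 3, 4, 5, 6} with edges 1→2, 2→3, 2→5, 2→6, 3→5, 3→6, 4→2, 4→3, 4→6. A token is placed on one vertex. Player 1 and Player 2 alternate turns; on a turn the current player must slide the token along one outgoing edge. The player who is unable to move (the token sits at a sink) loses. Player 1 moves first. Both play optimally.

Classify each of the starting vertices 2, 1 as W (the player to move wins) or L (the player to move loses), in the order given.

2: W, 1: L

Compute win/loss labels from the base case upward. A position with no move is L. Any other position is W if it can reach an L in one move, else L.
Every edge goes from a vertex to one that appears earlier in the order 5, 6, 3, 2, 4, 1, so processing vertices in that order labels each vertex after all of its successors.
5: no outgoing edge → L
6: no outgoing edge → L
3: reaches L-position 6 → W
2: reaches L-position 6 → W
4: reaches L-position 6 → W
1: only reaches 2(W), which is W → L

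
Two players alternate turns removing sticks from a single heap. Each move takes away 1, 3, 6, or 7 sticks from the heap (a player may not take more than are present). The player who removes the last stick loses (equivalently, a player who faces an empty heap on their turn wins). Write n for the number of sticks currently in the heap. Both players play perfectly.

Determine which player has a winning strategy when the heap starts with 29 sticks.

Compute win/loss labels from the base case upward. A position with no move is W. Any other position is W if it can reach an L in one move, else L.
n=0: no move; the opponent has just taken the last stick and therefore loses → W
n=1: only reaches 0(W), which is W → L
n=2: reaches L-position 1 → W
n=3: only reaches 2(W), 0(W), all W → L
n=4: reaches L-position 3 → W
n=5: only reaches 4(W), 2(W), all W → L
n=6: reaches L-position 5 → W
n=7: reaches L-position 1 → W
n=8: reaches L-position 5 → W
n=9: reaches L-position 3 → W
n=10: reaches L-position 3 → W
n=11: reaches L-position 5 → W
n=12: reaches L-position 5 → W
n=13: only reaches 12(W), 10(W), 7(W), 6(W), all W → L
n=14: reaches L-position 13 → W
n=15: only reaches 14(W), 12(W), 9(W), 8(W), all W → L
n=16: reaches L-position 15 → W
n=17: only reaches 16(W), 14(W), 11(W), 10(W), all W → L
n=18: reaches L-position 17 → W
n=19: reaches L-position 13 → W
n=20: reaches L-position 17 → W
n=21: reaches L-position 15 → W
n=22: reaches L-position 15 → W
n=23: reaches L-position 17 → W
n=24: reaches L-position 17 → W
n=25: only reaches 24(W), 22(W), 19(W), 18(W), all W → L
n=26: reaches L-position 25 → W
n=27: only reaches 26(W), 24(W), 21(W), 20(W), all W → L
n=28: reaches L-position 27 → W
n=29: only reaches 28(W), 26(W), 23(W), 22(W), all W → L
The starting position 29 is L: whatever the player to move does, the opponent receives a W position.

The second player wins.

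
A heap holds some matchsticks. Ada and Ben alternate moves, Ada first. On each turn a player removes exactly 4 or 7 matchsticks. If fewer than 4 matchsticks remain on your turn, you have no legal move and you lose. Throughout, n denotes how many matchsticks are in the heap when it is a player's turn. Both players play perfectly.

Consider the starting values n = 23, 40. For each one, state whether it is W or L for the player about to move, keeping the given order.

Classify positions by backward induction: terminal positions (no move available) are L. From any other position, the mover wins iff some move reaches an L.
n=0: no move → L
n=1: no move → L
n=2: no move → L
n=3: no move → L
n=4: →0(L), so W
n=5: →1(L), so W
n=6: →2(L), so W
n=7: →3(L), so W
n=8: →1(L), so W
n=9: →2(L), so W
n=10: →3(L), so W
n=11: →7(W), 4(W) — all W, so L
n=12: →8(W), 5(W) — all W, so L
n=13: →9(W), 6(W) — all W, so L
n=14: →10(W), 7(W) — all W, so L
n=15: →11(L), so W
n=16: →12(L), so W
n=17: →13(L), so W
n=18: →14(L), so W
n=19: →12(L), so W
n=20: →13(L), so W
n=21: →14(L), so W
n=22: →18(W), 15(W) — all W, so L
n=23: →19(W), 16(W) — all W, so L
n=24: →20(W), 17(W) — all W, so L
n=25: →21(W), 18(W) — all W, so L
n=26: →22(L), so W
n=27: →23(L), so W
n=28: →24(L), so W
n=29: →25(L), so W
n=30: →23(L), so W
n=31: →24(L), so W
n=32: →25(L), so W
n=33: →29(W), 26(W) — all W, so L
n=34: →30(W), 27(W) — all W, so L
n=35: →31(W), 28(W) — all W, so L
n=36: →32(W), 29(W) — all W, so L
n=37: →33(L), so W
n=38: →34(L), so W
n=39: →35(L), so W
n=40: →36(L), so W

23: L, 40: W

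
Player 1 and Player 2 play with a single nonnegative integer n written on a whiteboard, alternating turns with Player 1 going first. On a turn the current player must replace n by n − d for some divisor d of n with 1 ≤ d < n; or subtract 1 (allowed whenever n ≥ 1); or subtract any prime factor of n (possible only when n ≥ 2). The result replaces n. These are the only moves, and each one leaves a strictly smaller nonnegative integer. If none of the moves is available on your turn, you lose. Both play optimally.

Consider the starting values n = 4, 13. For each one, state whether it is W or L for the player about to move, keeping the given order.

Work bottom-up. With no move the player to move loses. Otherwise the position is W if at least one move leads to an L position for the opponent, and L if every move leads to a W.
n=0: no move → L
n=1: reaches L-position 0 → W
n=2: reaches L-position 0 → W
n=3: reaches L-position 0 → W
n=4: only reaches 2(W), 3(W), all W → L
n=5: reaches L-position 0 → W
n=6: reaches L-position 4 → W
n=7: reaches L-position 0 → W
n=8: reaches L-position 4 → W
n=9: only reaches 6(W), 8(W), all W → L
n=10: reaches L-position 9 → W
n=11: reaches L-position 0 → W
n=12: reaches L-position 9 → W
n=13: reaches L-position 0 → W

4: L, 13: W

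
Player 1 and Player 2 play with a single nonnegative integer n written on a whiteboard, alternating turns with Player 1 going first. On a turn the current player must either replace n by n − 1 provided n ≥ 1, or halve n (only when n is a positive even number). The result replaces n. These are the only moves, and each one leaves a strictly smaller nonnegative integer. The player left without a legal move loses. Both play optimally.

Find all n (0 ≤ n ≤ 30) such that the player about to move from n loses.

Positions with no move are L. A position that does have a move is losing for the player to move precisely when every available move leads to a winning position for the opponent. Fill in the labels:
n=0: no move → L
n=1: W (go to 0, an L position)
n=2: L (sole option 1(W) is W)
n=3: W (go to 2, an L position)
n=4: W (go to 2, an L position)
n=5: L (sole option 4(W) is W)
n=6: W (go to 5, an L position)
n=7: L (sole option 6(W) is W)
n=8: W (go to 7, an L position)
n=9: L (sole option 8(W) is W)
n=10: W (go to 5, an L position)
n=11: L (sole option 10(W) is W)
n=12: W (go to 11, an L position)
n=13: L (sole option 12(W) is W)
n=14: W (go to 7, an L position)
n=15: L (sole option 14(W) is W)
n=16: W (go to 15, an L position)
n=17: L (sole option 16(W) is W)
n=18: W (go to 9, an L position)
n=19: L (sole option 18(W) is W)
n=20: W (go to 19, an L position)
n=21: L (sole option 20(W) is W)
n=22: W (go to 11, an L position)
n=23: L (sole option 22(W) is W)
n=24: W (go to 23, an L position)
n=25: L (sole option 24(W) is W)
n=26: W (go to 13, an L position)
n=27: L (sole option 26(W) is W)
n=28: W (go to 27, an L position)
n=29: L (sole option 28(W) is W)
n=30: W (go to 15, an L position)
The losing starting values of n are exactly the entries labelled L in this table (15 of them).

0, 2, 5, 7, 9, 11, 13, 15, 17, 19, 21, 23, 25, 27, 29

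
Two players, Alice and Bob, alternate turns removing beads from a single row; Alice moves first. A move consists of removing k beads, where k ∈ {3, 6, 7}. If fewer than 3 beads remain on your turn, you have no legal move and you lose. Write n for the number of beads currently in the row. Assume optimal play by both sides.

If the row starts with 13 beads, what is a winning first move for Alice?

Work bottom-up. With no move the player to move loses. Otherwise the position is W if at least one move leads to an L position for the opponent, and L if every move leads to a W.
n=0: no move → L
n=1: no move → L
n=2: no move → L
n=3: W (go to 0, an L position)
n=4: W (go to 1, an L position)
n=5: W (go to 2, an L position)
n=6: W (go to 0, an L position)
n=7: W (go to 1, an L position)
n=8: W (go to 2, an L position)
n=9: W (go to 2, an L position)
n=10: L (options 7(W), 4(W), 3(W) are all W)
n=11: L (options 8(W), 5(W), 4(W) are all W)
n=12: L (options 9(W), 6(W), 5(W) are all W)
n=13: W (go to 10, an L position)
From 13, the L positions reachable in one move are: 10.

Remove 3, leaving 10.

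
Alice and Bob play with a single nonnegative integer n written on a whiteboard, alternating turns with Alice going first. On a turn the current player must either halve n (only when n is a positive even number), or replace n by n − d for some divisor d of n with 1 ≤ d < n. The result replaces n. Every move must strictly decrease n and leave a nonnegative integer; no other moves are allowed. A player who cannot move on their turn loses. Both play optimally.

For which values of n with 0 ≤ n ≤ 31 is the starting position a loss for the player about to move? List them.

0, 1, 3, 5, 7, 9, 11, 13, 15, 17, 19, 21, 23, 25, 27, 29, 31

Build the W/L table. Terminal = L. A non-terminal position is W if it has a move to some L; otherwise it is L.
n=0: no move → L
n=1: no move → L
n=2: →1(L), so W
n=3: →2(W) only, which is W, so L
n=4: →3(L), so W
n=5: →4(W) only, which is W, so L
n=6: →3(L), so W
n=7: →6(W) only, which is W, so L
n=8: →7(L), so W
n=9: →6(W), 8(W) — all W, so L
n=10: →5(L), so W
n=11: →10(W) only, which is W, so L
n=12: →9(L), so W
n=13: →12(W) only, which is W, so L
n=14: →7(L), so W
n=15: →10(W), 12(W), 14(W) — all W, so L
n=16: →15(L), so W
n=17: →16(W) only, which is W, so L
n=18: →9(L), so W
n=19: →18(W) only, which is W, so L
n=20: →15(L), so W
n=21: →14(W), 18(W), 20(W) — all W, so L
n=22: →11(L), so W
n=23: →22(W) only, which is W, so L
n=24: →21(L), so W
n=25: →20(W), 24(W) — all W, so L
n=26: →13(L), so W
n=27: →18(W), 24(W), 26(W) — all W, so L
n=28: →21(L), so W
n=29: →28(W) only, which is W, so L
n=30: →15(L), so W
n=31: →30(W) only, which is W, so L
The losing starting values of n are exactly the entries labelled L in this table (17 of them).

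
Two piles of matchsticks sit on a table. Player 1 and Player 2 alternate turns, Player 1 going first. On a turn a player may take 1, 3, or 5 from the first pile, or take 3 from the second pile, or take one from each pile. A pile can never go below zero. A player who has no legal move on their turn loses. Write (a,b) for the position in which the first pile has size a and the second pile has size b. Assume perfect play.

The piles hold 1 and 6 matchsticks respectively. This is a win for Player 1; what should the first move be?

Classify positions by backward induction: terminal positions (no move available) are L. From any other position, the mover wins iff some move reaches an L.
No move ever increases a pile, so every position that can arise here has a ≤ 1 and b ≤ 6; it is enough to label the cells with 0 ≤ a ≤ 1 and 0 ≤ b ≤ 6.
Every move lowers a or b (never raises either), so fill the grid row by row in increasing a, and left to right within a row: each cell's successors are then already labelled.
      b=0  b=1  b=2  b=3  b=4  b=5  b=6
a=0:    L    L    L    W    W    W    L
a=1:    W    W    W    W    L    L    W
Cells with no legal move (terminal, hence L): (0,0), (0,1), (0,2).
The remaining L cells, each justified by listing all of its moves:
(0,6): the only move is to (0,3)(W), a W ⇒ L
(1,4): moves to (0,4)(W), (1,1)(W), (0,3)(W); every one is W ⇒ L
(1,5): moves to (0,5)(W), (1,2)(W), (0,4)(W); every one is W ⇒ L
Every other cell has at least one move into one of the L cells above, so it is W.
From (1,6), the L positions reachable in one move are: (0,6).

Move to (0,6).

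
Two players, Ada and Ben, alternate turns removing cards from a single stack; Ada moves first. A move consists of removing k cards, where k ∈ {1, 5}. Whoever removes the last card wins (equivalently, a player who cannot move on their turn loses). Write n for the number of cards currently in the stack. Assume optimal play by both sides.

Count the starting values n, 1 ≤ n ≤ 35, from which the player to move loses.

Positions with no move are L. A position that does have a move is losing for the player to move precisely when every available move leads to a winning position for the opponent. Fill in the labels:
n=0: no move → L
n=1: can move to 0, which is L ⇒ W
n=2: the only move is to 1(W), a W ⇒ L
n=3: can move to 2, which is L ⇒ W
n=4: the only move is to 3(W), a W ⇒ L
n=5: can move to 4, which is L ⇒ W
n=6: moves to 5(W), 1(W); every one is W ⇒ L
n=7: can move to 6, which is L ⇒ W
n=8: moves to 7(W), 3(W); every one is W ⇒ L
n=9: can move to 8, which is L ⇒ W
n=10: moves to 9(W), 5(W); every one is W ⇒ L
n=11: can move to 10, which is L ⇒ W
n=12: moves to 11(W), 7(W); every one is W ⇒ L
n=13: can move to 12, which is L ⇒ W
n=14: moves to 13(W), 9(W); every one is W ⇒ L
n=15: can move to 14, which is L ⇒ W
n=16: moves to 15(W), 11(W); every one is W ⇒ L
n=17: can move to 16, which is L ⇒ W
n=18: moves to 17(W), 13(W); every one is W ⇒ L
n=19: can move to 18, which is L ⇒ W
n=20: moves to 19(W), 15(W); every one is W ⇒ L
n=21: can move to 20, which is L ⇒ W
n=22: moves to 21(W), 17(W); every one is W ⇒ L
n=23: can move to 22, which is L ⇒ W
n=24: moves to 23(W), 19(W); every one is W ⇒ L
n=25: can move to 24, which is L ⇒ W
n=26: moves to 25(W), 21(W); every one is W ⇒ L
n=27: can move to 26, which is L ⇒ W
n=28: moves to 27(W), 23(W); every one is W ⇒ L
n=29: can move to 28, which is L ⇒ W
n=30: moves to 29(W), 25(W); every one is W ⇒ L
n=31: can move to 30, which is L ⇒ W
n=32: moves to 31(W), 27(W); every one is W ⇒ L
n=33: can move to 32, which is L ⇒ W
n=34: moves to 33(W), 29(W); every one is W ⇒ L
n=35: can move to 34, which is L ⇒ W
L entries with 1 ≤ n ≤ 35 (n=0 is outside the asked range and is not counted): n = 2, 4, 6, 8, 10, 12, 14, 16, 18, 20, 22, 24, 26, 28, 30, 32, 34; that makes 17.

17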